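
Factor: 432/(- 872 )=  - 54/109 = - 2^1*3^3*109^(-1 ) 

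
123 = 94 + 29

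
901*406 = 365806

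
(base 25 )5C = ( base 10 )137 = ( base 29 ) 4L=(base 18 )7B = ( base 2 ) 10001001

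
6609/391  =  6609/391 = 16.90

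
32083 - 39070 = - 6987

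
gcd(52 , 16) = 4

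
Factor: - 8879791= - 8879791^1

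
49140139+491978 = 49632117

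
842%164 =22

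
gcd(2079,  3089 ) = 1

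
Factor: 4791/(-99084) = -2^(-2)*23^ ( - 1) * 359^(  -  1)*1597^1 = - 1597/33028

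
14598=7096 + 7502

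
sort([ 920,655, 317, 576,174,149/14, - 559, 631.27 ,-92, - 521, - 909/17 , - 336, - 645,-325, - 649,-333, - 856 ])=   [-856,  -  649, - 645, - 559, - 521, - 336, - 333, - 325,  -  92, -909/17, 149/14,  174,317, 576,631.27,655, 920]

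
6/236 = 3/118 = 0.03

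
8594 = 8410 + 184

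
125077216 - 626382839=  - 501305623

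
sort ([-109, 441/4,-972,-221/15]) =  [- 972 , - 109, - 221/15,441/4] 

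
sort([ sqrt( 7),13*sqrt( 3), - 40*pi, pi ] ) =[ - 40*pi,  sqrt( 7),pi,  13*sqrt( 3)] 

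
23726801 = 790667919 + - 766941118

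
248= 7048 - 6800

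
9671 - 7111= 2560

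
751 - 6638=-5887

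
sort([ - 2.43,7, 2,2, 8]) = [ - 2.43,2,2,7,8]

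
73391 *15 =1100865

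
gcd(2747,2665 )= 41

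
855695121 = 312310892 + 543384229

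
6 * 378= 2268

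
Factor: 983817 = 3^2*109313^1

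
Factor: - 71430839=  - 1663^1*42953^1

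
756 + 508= 1264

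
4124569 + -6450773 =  - 2326204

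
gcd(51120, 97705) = 5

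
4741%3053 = 1688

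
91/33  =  91/33= 2.76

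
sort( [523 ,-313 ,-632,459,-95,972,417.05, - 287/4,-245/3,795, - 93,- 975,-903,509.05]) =[ - 975, - 903,  -  632 , - 313,  -  95,-93, - 245/3, - 287/4,417.05,459,  509.05,523,795,972 ]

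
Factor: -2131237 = - 37^1*57601^1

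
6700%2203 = 91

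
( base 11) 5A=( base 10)65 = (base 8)101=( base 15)45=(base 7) 122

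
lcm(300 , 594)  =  29700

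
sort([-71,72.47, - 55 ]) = [ - 71,-55, 72.47]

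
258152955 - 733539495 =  - 475386540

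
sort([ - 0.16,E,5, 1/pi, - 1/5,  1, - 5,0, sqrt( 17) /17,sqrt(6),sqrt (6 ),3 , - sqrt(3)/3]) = [ - 5,-sqrt( 3 ) /3,  -  1/5, - 0.16,0, sqrt(17)/17,1/pi,1,sqrt(6),sqrt(6),E,3,5] 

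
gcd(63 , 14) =7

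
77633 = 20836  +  56797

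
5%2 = 1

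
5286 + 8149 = 13435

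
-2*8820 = -17640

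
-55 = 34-89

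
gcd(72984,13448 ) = 8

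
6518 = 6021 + 497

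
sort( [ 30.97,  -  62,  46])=[- 62,30.97, 46]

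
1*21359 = 21359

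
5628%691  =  100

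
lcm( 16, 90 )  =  720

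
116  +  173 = 289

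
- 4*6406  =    -  25624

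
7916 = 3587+4329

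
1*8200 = 8200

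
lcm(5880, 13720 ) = 41160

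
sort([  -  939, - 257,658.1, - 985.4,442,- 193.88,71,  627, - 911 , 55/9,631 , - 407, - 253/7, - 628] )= [ - 985.4, - 939,-911 , - 628,-407, - 257,-193.88, - 253/7, 55/9, 71,442, 627,631, 658.1]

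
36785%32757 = 4028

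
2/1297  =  2/1297 = 0.00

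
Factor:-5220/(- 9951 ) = 2^2 * 3^1*5^1*29^1 * 31^( -1 )*107^( - 1 ) = 1740/3317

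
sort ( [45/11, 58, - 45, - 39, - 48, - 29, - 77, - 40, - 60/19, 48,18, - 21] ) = [-77, - 48, - 45, - 40,  -  39, - 29, - 21,-60/19,45/11, 18,48,  58]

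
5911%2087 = 1737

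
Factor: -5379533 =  - 5379533^1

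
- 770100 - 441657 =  - 1211757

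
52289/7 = 52289/7 = 7469.86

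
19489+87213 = 106702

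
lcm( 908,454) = 908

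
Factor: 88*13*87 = 2^3*3^1*11^1 * 13^1*29^1=99528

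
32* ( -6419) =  - 205408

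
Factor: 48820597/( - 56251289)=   -  7^1*6974371^1*56251289^(-1)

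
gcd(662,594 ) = 2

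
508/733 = 508/733= 0.69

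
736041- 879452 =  -143411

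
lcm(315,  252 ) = 1260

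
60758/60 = 1012 + 19/30 = 1012.63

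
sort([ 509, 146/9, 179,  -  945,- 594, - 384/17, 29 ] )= [ - 945, - 594,-384/17, 146/9, 29, 179,509]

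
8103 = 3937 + 4166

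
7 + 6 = 13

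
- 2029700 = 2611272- 4640972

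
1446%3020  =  1446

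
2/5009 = 2/5009 = 0.00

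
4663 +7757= 12420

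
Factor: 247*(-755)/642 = - 2^( - 1) * 3^( - 1 )*5^1*13^1*19^1*107^( - 1)*151^1=- 186485/642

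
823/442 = 1  +  381/442 = 1.86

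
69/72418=69/72418 = 0.00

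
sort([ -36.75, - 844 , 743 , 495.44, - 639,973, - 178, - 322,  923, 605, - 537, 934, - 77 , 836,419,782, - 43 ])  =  [ - 844, - 639, - 537, - 322, - 178, - 77, - 43,  -  36.75,419, 495.44,605,743, 782,836,923, 934, 973 ]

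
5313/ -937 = -5313/937 = - 5.67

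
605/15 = 40 +1/3= 40.33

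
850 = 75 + 775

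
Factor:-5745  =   - 3^1*5^1 * 383^1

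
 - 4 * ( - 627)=2508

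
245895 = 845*291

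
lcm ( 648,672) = 18144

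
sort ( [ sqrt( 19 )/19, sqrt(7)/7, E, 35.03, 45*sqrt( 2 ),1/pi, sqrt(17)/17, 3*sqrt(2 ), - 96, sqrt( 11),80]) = [ - 96, sqrt(19)/19, sqrt(17)/17, 1/pi, sqrt( 7)/7 , E , sqrt ( 11), 3*sqrt (2 ),  35.03 , 45*sqrt( 2 ), 80] 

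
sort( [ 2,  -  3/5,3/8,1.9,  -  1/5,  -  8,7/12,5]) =[ - 8, - 3/5,  -  1/5,  3/8, 7/12,1.9,2, 5 ] 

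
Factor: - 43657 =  - 149^1  *293^1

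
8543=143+8400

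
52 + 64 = 116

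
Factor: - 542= - 2^1*271^1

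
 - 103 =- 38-65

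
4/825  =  4/825=0.00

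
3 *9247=27741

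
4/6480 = 1/1620 = 0.00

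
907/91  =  907/91=9.97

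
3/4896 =1/1632 = 0.00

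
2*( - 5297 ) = - 10594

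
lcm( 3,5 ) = 15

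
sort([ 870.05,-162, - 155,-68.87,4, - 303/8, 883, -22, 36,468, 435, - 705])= [  -  705,-162, - 155,  -  68.87, - 303/8, - 22,4, 36 , 435,468, 870.05, 883 ] 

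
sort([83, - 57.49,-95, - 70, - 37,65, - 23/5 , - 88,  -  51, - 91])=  [ - 95, - 91, - 88, - 70, - 57.49, - 51, - 37, - 23/5, 65, 83]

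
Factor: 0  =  0^1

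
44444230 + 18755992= 63200222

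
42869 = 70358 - 27489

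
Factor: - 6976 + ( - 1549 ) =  - 5^2 * 11^1*31^1=- 8525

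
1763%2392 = 1763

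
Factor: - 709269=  - 3^1*11^1*21493^1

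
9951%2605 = 2136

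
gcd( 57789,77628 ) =3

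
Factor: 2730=2^1*3^1*5^1 * 7^1*13^1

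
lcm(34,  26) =442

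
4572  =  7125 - 2553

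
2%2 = 0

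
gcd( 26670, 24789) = 3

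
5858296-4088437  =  1769859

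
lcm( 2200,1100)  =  2200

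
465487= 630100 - 164613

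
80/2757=80/2757 = 0.03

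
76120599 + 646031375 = 722151974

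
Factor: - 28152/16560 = -17/10= -  2^(  -  1 ) * 5^( - 1 )*17^1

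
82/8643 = 82/8643= 0.01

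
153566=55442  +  98124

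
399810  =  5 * 79962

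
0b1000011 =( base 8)103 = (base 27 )2D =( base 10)67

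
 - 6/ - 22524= 1/3754   =  0.00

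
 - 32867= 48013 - 80880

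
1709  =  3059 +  - 1350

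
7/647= 7/647 = 0.01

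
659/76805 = 659/76805= 0.01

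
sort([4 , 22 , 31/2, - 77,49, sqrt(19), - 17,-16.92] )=[-77,  -  17 ,  -  16.92,4, sqrt( 19),31/2,22 , 49 ] 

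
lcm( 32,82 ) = 1312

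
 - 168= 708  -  876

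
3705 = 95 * 39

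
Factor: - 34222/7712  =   - 71/16  =  - 2^( - 4 ) * 71^1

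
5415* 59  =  319485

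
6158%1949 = 311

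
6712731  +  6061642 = 12774373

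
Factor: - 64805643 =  -3^3*7^1 * 103^1*3329^1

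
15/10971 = 5/3657 = 0.00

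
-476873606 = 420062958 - 896936564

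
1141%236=197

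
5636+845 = 6481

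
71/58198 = 71/58198= 0.00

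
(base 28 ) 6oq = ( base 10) 5402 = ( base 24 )992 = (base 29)6c8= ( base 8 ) 12432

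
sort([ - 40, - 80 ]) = [-80,- 40 ] 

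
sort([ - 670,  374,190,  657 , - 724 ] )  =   [ -724, - 670,190,374,  657]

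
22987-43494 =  - 20507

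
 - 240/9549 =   -  80/3183 = - 0.03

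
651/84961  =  651/84961 = 0.01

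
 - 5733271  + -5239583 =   -  10972854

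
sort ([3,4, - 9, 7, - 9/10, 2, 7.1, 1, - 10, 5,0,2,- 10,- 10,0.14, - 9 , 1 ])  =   [ - 10, - 10,-10,  -  9 , - 9, - 9/10, 0, 0.14,1, 1, 2 , 2, 3,4,5,7, 7.1] 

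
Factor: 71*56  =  2^3*7^1*71^1 = 3976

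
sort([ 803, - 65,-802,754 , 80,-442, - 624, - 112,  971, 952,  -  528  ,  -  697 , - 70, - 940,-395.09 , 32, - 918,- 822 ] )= [ - 940, - 918,- 822, - 802, - 697,- 624 , - 528, - 442, - 395.09, - 112, -70, - 65,32, 80, 754, 803, 952,971] 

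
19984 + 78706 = 98690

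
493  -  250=243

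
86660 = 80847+5813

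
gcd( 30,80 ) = 10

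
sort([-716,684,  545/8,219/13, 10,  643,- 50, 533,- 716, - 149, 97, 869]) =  [- 716,- 716, - 149,-50,10, 219/13, 545/8, 97,  533,643,684,869] 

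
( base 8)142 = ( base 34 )2U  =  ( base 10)98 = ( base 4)1202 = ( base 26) 3K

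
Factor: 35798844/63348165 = 2^2*3^( - 1 )*5^( - 1 )*67^ ( - 1)*101^1*21011^ ( - 1) * 29537^1  =  11932948/21116055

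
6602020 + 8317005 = 14919025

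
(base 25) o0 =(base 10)600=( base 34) HM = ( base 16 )258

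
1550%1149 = 401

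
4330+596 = 4926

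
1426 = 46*31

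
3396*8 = 27168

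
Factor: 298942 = 2^1*7^1*131^1*163^1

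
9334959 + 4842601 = 14177560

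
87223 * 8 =697784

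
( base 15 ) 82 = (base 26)4i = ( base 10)122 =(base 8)172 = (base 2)1111010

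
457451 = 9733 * 47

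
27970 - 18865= 9105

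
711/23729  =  711/23729= 0.03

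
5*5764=28820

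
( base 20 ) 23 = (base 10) 43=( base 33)1a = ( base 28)1f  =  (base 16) 2b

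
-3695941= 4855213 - 8551154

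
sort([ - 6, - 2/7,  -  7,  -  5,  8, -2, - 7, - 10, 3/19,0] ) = [ - 10, - 7, - 7, - 6, - 5,  -  2,-2/7,0,  3/19, 8] 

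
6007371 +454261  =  6461632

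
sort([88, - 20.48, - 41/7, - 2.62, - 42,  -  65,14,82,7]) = [ - 65,  -  42, - 20.48, - 41/7,  -  2.62,7, 14,  82,88 ]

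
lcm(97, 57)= 5529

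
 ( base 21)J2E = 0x20F3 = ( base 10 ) 8435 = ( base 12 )4a6b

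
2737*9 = 24633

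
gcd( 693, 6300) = 63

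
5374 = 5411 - 37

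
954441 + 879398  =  1833839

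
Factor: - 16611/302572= -2^ (-2)*3^1*7^2*67^( - 1)*113^1 * 1129^( - 1)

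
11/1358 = 11/1358 = 0.01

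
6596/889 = 6596/889 = 7.42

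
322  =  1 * 322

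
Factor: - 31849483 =-17^1*1873499^1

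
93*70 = 6510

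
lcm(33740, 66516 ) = 2328060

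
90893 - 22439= 68454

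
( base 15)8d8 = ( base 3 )2202012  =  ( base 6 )13135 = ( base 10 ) 2003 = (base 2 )11111010011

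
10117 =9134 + 983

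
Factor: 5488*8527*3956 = 185125672256 = 2^6 * 7^3*23^1 * 43^1 * 8527^1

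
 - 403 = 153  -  556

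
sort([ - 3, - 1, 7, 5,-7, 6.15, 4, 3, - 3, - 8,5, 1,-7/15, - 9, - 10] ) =[ - 10, - 9,-8, - 7, - 3, - 3 , - 1, - 7/15, 1 , 3,4, 5, 5, 6.15,  7 ]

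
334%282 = 52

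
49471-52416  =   - 2945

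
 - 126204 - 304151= - 430355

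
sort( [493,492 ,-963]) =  [ - 963,492,493]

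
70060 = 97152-27092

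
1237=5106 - 3869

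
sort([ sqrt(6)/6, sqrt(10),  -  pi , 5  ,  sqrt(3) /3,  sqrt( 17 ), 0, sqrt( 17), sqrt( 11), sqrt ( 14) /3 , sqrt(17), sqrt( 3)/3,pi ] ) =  [ - pi, 0,  sqrt( 6)/6 , sqrt(3)/3,sqrt ( 3)/3, sqrt( 14)/3, pi, sqrt( 10) , sqrt(11 ), sqrt(17 ) , sqrt(17 ),sqrt(17 ), 5] 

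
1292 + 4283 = 5575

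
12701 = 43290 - 30589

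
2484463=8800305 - 6315842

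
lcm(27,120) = 1080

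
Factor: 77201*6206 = 2^1*29^1*107^1*77201^1 = 479109406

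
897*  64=57408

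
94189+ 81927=176116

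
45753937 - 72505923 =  - 26751986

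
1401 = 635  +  766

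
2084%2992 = 2084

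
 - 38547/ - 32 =38547/32 = 1204.59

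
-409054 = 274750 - 683804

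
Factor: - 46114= - 2^1*23057^1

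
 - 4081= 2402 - 6483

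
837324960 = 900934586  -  63609626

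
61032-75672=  - 14640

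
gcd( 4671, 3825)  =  9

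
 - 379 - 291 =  - 670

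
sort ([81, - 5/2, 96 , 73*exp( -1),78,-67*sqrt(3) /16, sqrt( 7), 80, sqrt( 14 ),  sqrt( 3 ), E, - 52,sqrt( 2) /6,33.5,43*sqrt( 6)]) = [ - 52, - 67*sqrt (3)/16,-5/2,sqrt( 2) /6,sqrt( 3),sqrt( 7 ), E, sqrt( 14) , 73*exp( - 1),33.5,78,80,81,96,43*sqrt( 6) ]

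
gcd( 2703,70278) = 2703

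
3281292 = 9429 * 348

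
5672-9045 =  - 3373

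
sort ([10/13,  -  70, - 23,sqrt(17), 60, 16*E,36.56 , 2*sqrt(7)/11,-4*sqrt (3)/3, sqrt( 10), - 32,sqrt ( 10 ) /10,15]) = [ -70,  -  32, - 23, - 4*sqrt( 3)/3, sqrt( 10)/10,2*sqrt( 7) /11, 10/13, sqrt( 10 ),sqrt( 17),15, 36.56,16*E,60 ] 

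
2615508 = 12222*214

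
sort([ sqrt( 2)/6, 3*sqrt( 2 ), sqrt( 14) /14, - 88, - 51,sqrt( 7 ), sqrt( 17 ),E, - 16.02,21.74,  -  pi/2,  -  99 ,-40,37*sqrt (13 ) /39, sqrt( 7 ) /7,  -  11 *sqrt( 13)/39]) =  [-99, - 88, - 51, - 40, - 16.02,  -  pi/2,- 11*sqrt(13 ) /39, sqrt( 2)/6,sqrt(14)/14,  sqrt ( 7)/7  ,  sqrt( 7),  E, 37*sqrt (13 ) /39,sqrt ( 17),3*sqrt(2 ), 21.74]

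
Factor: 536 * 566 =303376 = 2^4*67^1 * 283^1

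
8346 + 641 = 8987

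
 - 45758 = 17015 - 62773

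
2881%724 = 709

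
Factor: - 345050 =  - 2^1*5^2*67^1*103^1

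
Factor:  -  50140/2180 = - 23^1 = - 23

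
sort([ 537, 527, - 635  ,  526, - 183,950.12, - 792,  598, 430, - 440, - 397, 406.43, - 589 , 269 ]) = [ - 792,-635, - 589, - 440, - 397  , - 183, 269,406.43, 430,526,527,537,598, 950.12 ]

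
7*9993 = 69951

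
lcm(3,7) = 21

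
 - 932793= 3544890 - 4477683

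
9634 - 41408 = -31774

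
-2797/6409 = - 1 + 3612/6409 = - 0.44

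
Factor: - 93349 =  - 277^1*337^1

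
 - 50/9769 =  - 1 + 9719/9769 = -0.01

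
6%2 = 0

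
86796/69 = 1257 + 21/23 =1257.91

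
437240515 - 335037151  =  102203364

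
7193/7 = 7193/7 = 1027.57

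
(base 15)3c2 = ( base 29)10g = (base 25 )197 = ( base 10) 857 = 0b1101011001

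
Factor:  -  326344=  -  2^3 * 19^2 * 113^1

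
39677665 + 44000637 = 83678302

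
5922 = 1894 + 4028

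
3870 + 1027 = 4897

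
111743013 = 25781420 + 85961593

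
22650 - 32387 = -9737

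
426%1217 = 426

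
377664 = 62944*6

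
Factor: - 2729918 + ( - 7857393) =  - 10587311 = - 7^1 *17^1*88969^1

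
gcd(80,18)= 2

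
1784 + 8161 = 9945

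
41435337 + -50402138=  - 8966801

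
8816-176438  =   - 167622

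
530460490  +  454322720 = 984783210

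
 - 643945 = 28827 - 672772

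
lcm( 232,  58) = 232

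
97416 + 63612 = 161028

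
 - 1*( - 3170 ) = 3170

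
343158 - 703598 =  - 360440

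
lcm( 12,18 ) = 36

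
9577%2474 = 2155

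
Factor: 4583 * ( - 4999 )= - 22910417 =- 4583^1*4999^1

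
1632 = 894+738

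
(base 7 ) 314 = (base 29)5D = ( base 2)10011110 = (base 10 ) 158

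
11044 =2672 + 8372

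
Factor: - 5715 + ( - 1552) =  - 13^2* 43^1 = - 7267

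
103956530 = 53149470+50807060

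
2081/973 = 2  +  135/973 = 2.14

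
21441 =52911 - 31470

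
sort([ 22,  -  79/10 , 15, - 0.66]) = [ -79/10,  -  0.66, 15,22 ] 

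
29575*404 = 11948300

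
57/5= 57/5 = 11.40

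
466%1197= 466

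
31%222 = 31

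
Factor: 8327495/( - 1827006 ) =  - 2^( - 1 )*3^(-1)*5^1*11^1*23^1*29^1*227^1 * 304501^(-1)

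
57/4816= 57/4816 = 0.01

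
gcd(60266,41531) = 1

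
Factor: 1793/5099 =11^1*163^1*  5099^( - 1 ) 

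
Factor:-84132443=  - 84132443^1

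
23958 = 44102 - 20144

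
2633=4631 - 1998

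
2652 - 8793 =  - 6141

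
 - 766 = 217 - 983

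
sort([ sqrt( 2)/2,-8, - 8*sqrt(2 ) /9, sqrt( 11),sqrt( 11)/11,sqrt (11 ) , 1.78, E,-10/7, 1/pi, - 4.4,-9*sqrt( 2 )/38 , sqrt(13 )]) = [-8,-4.4, - 10/7,-8 * sqrt(2 )/9,-9*sqrt(2)/38,sqrt(11)/11,1/pi,sqrt(2 )/2,1.78, E, sqrt (11 ),sqrt( 11), sqrt(13) ]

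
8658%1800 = 1458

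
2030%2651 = 2030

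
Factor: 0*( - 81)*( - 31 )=0 = 0^1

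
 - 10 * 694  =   - 6940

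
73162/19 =73162/19 = 3850.63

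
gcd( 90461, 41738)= 1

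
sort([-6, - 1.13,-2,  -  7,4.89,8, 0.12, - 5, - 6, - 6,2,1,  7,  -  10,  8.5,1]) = [-10, -7, - 6, - 6,-6, - 5,-2 , - 1.13,0.12,1,1,2,4.89,7,  8,8.5]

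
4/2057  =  4/2057 = 0.00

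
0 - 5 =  - 5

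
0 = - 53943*0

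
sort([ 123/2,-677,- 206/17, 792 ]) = [ - 677,  -  206/17,123/2, 792 ] 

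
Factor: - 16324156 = - 2^2*4081039^1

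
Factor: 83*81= 3^4*83^1 = 6723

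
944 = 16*59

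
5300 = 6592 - 1292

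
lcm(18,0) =0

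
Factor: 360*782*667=2^4*3^2*5^1*17^1 *23^2*29^1 = 187773840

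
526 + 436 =962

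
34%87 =34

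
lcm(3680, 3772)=150880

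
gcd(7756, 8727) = 1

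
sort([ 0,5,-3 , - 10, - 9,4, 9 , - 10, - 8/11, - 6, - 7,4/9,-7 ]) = [ - 10,-10, - 9, - 7,- 7, - 6, - 3, - 8/11,0,4/9,4,5,9]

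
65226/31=65226/31 = 2104.06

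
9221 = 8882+339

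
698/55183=698/55183  =  0.01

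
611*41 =25051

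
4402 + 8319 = 12721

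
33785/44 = 33785/44 = 767.84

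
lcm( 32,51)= 1632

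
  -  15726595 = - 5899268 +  - 9827327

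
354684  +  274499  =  629183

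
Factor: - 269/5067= - 3^( - 2)*269^1 *563^( - 1)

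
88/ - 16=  - 6  +  1/2 = - 5.50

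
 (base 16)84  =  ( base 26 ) 52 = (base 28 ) 4k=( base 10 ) 132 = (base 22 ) 60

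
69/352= 69/352 = 0.20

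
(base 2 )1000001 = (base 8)101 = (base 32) 21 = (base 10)65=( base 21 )32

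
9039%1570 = 1189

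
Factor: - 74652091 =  - 74652091^1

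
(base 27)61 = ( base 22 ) 79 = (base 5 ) 1123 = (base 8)243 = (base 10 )163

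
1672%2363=1672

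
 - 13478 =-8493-4985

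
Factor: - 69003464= - 2^3*131^1*65843^1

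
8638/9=8638/9  =  959.78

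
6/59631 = 2/19877 = 0.00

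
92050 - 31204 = 60846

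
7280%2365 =185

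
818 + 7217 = 8035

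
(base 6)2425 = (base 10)593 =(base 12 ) 415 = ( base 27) lq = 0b1001010001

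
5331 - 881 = 4450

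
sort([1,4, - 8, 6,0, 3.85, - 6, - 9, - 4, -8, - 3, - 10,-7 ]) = [ - 10, - 9, - 8,-8, - 7, - 6 , - 4, - 3,  0,1, 3.85, 4 , 6]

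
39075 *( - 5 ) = - 195375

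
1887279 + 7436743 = 9324022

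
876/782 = 438/391 = 1.12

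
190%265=190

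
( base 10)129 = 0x81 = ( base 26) 4P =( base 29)4D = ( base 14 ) 93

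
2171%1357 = 814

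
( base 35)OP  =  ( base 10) 865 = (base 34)PF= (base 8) 1541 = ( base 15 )3ca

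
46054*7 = 322378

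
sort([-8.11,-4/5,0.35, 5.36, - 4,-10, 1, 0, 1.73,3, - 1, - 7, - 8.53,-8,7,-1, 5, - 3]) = [ - 10, - 8.53, - 8.11,  -  8,  -  7,  -  4 , - 3 , - 1,-1,-4/5,0,0.35, 1, 1.73, 3, 5,5.36 , 7] 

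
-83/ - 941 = 83/941 = 0.09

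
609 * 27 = 16443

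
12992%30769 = 12992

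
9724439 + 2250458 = 11974897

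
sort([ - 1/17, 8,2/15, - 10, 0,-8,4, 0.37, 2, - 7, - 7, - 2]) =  [ - 10, - 8,-7, - 7, - 2, - 1/17,0,2/15, 0.37,2,4 , 8 ] 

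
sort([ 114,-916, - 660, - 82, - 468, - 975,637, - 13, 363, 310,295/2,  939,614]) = [ - 975,-916, - 660, - 468,-82,  -  13,114,295/2,310, 363,614, 637,939]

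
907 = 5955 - 5048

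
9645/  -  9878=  -9645/9878 = - 0.98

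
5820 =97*60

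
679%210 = 49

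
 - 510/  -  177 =2 + 52/59 = 2.88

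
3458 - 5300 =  - 1842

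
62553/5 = 12510 + 3/5  =  12510.60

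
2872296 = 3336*861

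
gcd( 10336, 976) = 16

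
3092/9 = 343 +5/9 =343.56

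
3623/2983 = 3623/2983 =1.21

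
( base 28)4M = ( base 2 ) 10000110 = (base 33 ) 42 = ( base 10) 134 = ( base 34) 3w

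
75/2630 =15/526 = 0.03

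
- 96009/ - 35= 2743 + 4/35 = 2743.11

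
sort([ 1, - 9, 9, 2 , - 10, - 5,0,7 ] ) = [ - 10, - 9 , - 5, 0,1,2, 7,9 ] 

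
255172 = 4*63793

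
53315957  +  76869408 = 130185365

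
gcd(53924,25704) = 68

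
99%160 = 99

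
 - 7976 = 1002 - 8978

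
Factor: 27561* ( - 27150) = - 748281150 = -2^1 * 3^2  *5^2*181^1*9187^1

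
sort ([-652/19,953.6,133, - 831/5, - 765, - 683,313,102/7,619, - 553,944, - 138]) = [ - 765, - 683 , - 553, - 831/5, - 138, - 652/19, 102/7, 133,313,619,944,  953.6]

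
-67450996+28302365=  - 39148631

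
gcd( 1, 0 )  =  1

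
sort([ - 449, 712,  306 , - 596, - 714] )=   [- 714, - 596, - 449, 306 , 712 ] 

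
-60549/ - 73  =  829 + 32/73 = 829.44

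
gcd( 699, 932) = 233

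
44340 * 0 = 0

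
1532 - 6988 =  - 5456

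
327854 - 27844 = 300010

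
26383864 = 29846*884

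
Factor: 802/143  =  2^1*11^( - 1 )*13^( - 1)*401^1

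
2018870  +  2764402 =4783272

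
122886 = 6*20481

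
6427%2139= 10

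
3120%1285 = 550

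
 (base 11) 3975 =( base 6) 35524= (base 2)1010000101100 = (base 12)2BA4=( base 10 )5164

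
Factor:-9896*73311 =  - 2^3*3^1*7^1*1237^1*3491^1 = - 725485656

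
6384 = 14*456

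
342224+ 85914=428138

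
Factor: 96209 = 23^1* 47^1*89^1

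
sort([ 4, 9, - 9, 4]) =[ - 9,4, 4, 9]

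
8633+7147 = 15780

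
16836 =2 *8418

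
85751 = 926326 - 840575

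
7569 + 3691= 11260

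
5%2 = 1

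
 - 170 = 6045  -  6215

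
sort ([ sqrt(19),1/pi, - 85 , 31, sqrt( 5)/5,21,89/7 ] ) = [ - 85,1/pi, sqrt( 5 )/5,sqrt( 19), 89/7,21,31]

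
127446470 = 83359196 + 44087274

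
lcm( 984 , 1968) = 1968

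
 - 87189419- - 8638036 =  - 78551383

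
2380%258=58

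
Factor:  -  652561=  - 7^1  *  13^1 * 71^1* 101^1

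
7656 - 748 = 6908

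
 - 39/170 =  - 39/170 = -0.23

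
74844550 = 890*84095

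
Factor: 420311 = 379^1*1109^1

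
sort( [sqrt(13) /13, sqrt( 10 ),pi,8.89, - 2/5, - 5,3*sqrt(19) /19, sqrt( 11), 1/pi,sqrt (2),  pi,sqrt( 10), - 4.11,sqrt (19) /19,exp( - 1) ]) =[ - 5, - 4.11,  -  2/5,sqrt(19) /19,sqrt( 13) /13 , 1/pi,  exp(-1),3*sqrt( 19) /19,sqrt ( 2),pi,pi,sqrt( 10), sqrt(10 ),  sqrt( 11), 8.89 ]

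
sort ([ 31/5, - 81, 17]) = [ - 81,31/5,17]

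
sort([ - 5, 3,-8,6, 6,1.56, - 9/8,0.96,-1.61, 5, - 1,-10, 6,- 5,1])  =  [-10, - 8,-5, - 5, - 1.61, -9/8 , -1,0.96,1, 1.56,3, 5,6,6,  6]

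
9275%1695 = 800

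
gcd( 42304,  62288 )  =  16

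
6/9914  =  3/4957 = 0.00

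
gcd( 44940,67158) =42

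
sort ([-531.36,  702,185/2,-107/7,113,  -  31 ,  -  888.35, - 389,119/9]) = [- 888.35, - 531.36,-389,  -  31 ,-107/7,119/9,185/2 , 113 , 702 ]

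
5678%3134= 2544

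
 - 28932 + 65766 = 36834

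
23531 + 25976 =49507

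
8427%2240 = 1707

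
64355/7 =9193+4/7 = 9193.57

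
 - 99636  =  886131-985767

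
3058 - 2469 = 589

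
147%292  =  147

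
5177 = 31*167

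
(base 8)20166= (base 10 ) 8310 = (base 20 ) 10fa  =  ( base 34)76e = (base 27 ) bal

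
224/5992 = 4/107=0.04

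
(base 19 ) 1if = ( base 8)1316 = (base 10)718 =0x2ce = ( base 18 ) 23g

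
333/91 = 3 + 60/91 = 3.66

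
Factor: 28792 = 2^3 * 59^1 * 61^1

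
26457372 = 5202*5086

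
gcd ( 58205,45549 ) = 7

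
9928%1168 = 584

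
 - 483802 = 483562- 967364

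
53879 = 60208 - 6329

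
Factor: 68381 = 19^1*59^1 * 61^1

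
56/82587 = 56/82587 = 0.00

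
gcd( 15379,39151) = 7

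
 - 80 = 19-99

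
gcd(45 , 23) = 1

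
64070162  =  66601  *962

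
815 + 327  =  1142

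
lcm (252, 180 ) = 1260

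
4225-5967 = -1742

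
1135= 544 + 591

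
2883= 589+2294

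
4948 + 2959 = 7907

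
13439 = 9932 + 3507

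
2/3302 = 1/1651= 0.00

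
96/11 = 8 +8/11 = 8.73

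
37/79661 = 1/2153 = 0.00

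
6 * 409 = 2454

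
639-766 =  - 127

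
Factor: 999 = 3^3 * 37^1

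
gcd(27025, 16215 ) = 5405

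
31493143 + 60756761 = 92249904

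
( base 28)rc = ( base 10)768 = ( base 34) MK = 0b1100000000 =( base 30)pi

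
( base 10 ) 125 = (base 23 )5A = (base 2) 1111101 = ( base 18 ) 6H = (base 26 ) 4l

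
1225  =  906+319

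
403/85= 403/85 = 4.74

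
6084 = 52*117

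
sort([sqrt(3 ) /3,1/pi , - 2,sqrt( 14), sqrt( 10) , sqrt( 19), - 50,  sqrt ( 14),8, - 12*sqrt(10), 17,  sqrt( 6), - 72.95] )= [ - 72.95, - 50, - 12 * sqrt( 10),-2 , 1/pi, sqrt (3) /3,sqrt ( 6),sqrt(10) , sqrt( 14 ), sqrt (14), sqrt( 19 ) , 8, 17] 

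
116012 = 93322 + 22690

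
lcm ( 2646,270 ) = 13230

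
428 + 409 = 837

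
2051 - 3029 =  - 978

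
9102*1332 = 12123864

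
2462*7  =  17234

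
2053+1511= 3564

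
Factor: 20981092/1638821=2^2 * 11^1*19^1*25097^1*1638821^( - 1) 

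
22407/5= 4481 + 2/5 = 4481.40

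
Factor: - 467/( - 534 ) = 2^( - 1 ) * 3^(- 1 )*89^( - 1)*467^1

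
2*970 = 1940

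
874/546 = 437/273 = 1.60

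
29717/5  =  5943  +  2/5 = 5943.40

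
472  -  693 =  - 221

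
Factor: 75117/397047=7^1*37^( - 1 ) = 7/37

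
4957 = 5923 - 966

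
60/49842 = 10/8307 = 0.00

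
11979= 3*3993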